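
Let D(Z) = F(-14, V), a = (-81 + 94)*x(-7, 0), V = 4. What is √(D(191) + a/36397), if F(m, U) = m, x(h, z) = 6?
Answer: 2*I*√4635885890/36397 ≈ 3.7414*I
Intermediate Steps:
a = 78 (a = (-81 + 94)*6 = 13*6 = 78)
D(Z) = -14
√(D(191) + a/36397) = √(-14 + 78/36397) = √(-509480/36397) = 2*I*√4635885890/36397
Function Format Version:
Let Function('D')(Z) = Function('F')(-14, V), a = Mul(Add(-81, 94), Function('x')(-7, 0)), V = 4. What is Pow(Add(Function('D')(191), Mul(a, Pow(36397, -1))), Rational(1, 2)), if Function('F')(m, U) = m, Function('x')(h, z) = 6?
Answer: Mul(Rational(2, 36397), I, Pow(4635885890, Rational(1, 2))) ≈ Mul(3.7414, I)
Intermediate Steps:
a = 78 (a = Mul(Add(-81, 94), 6) = Mul(13, 6) = 78)
Function('D')(Z) = -14
Pow(Add(Function('D')(191), Mul(a, Pow(36397, -1))), Rational(1, 2)) = Pow(Add(-14, Mul(78, Pow(36397, -1))), Rational(1, 2)) = Pow(Add(-14, Mul(78, Rational(1, 36397))), Rational(1, 2)) = Pow(Add(-14, Rational(78, 36397)), Rational(1, 2)) = Pow(Rational(-509480, 36397), Rational(1, 2)) = Mul(Rational(2, 36397), I, Pow(4635885890, Rational(1, 2)))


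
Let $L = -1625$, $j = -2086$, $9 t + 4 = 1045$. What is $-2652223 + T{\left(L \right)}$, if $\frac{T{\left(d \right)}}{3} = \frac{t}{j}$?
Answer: $- \frac{5532537525}{2086} \approx -2.6522 \cdot 10^{6}$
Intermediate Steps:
$t = \frac{347}{3}$ ($t = - \frac{4}{9} + \frac{1}{9} \cdot 1045 = - \frac{4}{9} + \frac{1045}{9} = \frac{347}{3} \approx 115.67$)
$T{\left(d \right)} = - \frac{347}{2086}$ ($T{\left(d \right)} = 3 \frac{347}{3 \left(-2086\right)} = 3 \cdot \frac{347}{3} \left(- \frac{1}{2086}\right) = 3 \left(- \frac{347}{6258}\right) = - \frac{347}{2086}$)
$-2652223 + T{\left(L \right)} = -2652223 - \frac{347}{2086} = - \frac{5532537525}{2086}$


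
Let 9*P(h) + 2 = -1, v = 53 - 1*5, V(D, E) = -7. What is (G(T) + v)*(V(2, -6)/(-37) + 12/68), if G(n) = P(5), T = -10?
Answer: 32890/1887 ≈ 17.430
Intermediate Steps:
v = 48 (v = 53 - 5 = 48)
P(h) = -⅓ (P(h) = -2/9 + (⅑)*(-1) = -2/9 - ⅑ = -⅓)
G(n) = -⅓
(G(T) + v)*(V(2, -6)/(-37) + 12/68) = (-⅓ + 48)*(-7/(-37) + 12/68) = 143*(-7*(-1/37) + 12*(1/68))/3 = 143*(7/37 + 3/17)/3 = (143/3)*(230/629) = 32890/1887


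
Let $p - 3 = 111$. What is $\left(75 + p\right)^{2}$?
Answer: $35721$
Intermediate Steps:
$p = 114$ ($p = 3 + 111 = 114$)
$\left(75 + p\right)^{2} = \left(75 + 114\right)^{2} = 189^{2} = 35721$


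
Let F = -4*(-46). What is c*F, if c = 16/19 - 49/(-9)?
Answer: 197800/171 ≈ 1156.7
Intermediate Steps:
F = 184
c = 1075/171 (c = 16*(1/19) - 49*(-⅑) = 16/19 + 49/9 = 1075/171 ≈ 6.2866)
c*F = (1075/171)*184 = 197800/171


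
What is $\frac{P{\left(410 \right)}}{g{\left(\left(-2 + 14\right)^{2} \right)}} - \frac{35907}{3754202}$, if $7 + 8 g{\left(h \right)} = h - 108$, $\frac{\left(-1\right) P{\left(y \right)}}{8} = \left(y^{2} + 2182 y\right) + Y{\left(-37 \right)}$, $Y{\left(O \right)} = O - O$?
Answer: $- \frac{255338596205463}{108871858} \approx -2.3453 \cdot 10^{6}$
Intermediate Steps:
$Y{\left(O \right)} = 0$
$P{\left(y \right)} = - 17456 y - 8 y^{2}$ ($P{\left(y \right)} = - 8 \left(\left(y^{2} + 2182 y\right) + 0\right) = - 8 \left(y^{2} + 2182 y\right) = - 17456 y - 8 y^{2}$)
$g{\left(h \right)} = - \frac{115}{8} + \frac{h}{8}$ ($g{\left(h \right)} = - \frac{7}{8} + \frac{h - 108}{8} = - \frac{7}{8} + \frac{-108 + h}{8} = - \frac{7}{8} + \left(- \frac{27}{2} + \frac{h}{8}\right) = - \frac{115}{8} + \frac{h}{8}$)
$\frac{P{\left(410 \right)}}{g{\left(\left(-2 + 14\right)^{2} \right)}} - \frac{35907}{3754202} = \frac{8 \cdot 410 \left(-2182 - 410\right)}{- \frac{115}{8} + \frac{\left(-2 + 14\right)^{2}}{8}} - \frac{35907}{3754202} = \frac{8 \cdot 410 \left(-2182 - 410\right)}{- \frac{115}{8} + \frac{12^{2}}{8}} - \frac{35907}{3754202} = \frac{8 \cdot 410 \left(-2592\right)}{- \frac{115}{8} + \frac{1}{8} \cdot 144} - \frac{35907}{3754202} = - \frac{8501760}{- \frac{115}{8} + 18} - \frac{35907}{3754202} = - \frac{8501760}{\frac{29}{8}} - \frac{35907}{3754202} = \left(-8501760\right) \frac{8}{29} - \frac{35907}{3754202} = - \frac{68014080}{29} - \frac{35907}{3754202} = - \frac{255338596205463}{108871858}$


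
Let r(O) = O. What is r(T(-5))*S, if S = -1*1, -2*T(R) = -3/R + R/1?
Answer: -11/5 ≈ -2.2000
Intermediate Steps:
T(R) = -R/2 + 3/(2*R) (T(R) = -(-3/R + R/1)/2 = -(-3/R + R*1)/2 = -(-3/R + R)/2 = -(R - 3/R)/2 = -R/2 + 3/(2*R))
S = -1
r(T(-5))*S = ((½)*(3 - 1*(-5)²)/(-5))*(-1) = ((½)*(-⅕)*(3 - 1*25))*(-1) = ((½)*(-⅕)*(3 - 25))*(-1) = ((½)*(-⅕)*(-22))*(-1) = (11/5)*(-1) = -11/5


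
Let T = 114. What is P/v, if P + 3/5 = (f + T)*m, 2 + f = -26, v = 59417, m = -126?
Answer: -54183/297085 ≈ -0.18238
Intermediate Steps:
f = -28 (f = -2 - 26 = -28)
P = -54183/5 (P = -3/5 + (-28 + 114)*(-126) = -3/5 + 86*(-126) = -3/5 - 10836 = -54183/5 ≈ -10837.)
P/v = -54183/5/59417 = -54183/5*1/59417 = -54183/297085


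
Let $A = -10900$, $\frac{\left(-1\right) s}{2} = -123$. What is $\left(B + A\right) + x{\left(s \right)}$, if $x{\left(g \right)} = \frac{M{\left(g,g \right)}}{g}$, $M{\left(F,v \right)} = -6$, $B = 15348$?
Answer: $\frac{182367}{41} \approx 4448.0$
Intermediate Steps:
$s = 246$ ($s = \left(-2\right) \left(-123\right) = 246$)
$x{\left(g \right)} = - \frac{6}{g}$
$\left(B + A\right) + x{\left(s \right)} = \left(15348 - 10900\right) - \frac{6}{246} = 4448 - \frac{1}{41} = \frac{182367}{41}$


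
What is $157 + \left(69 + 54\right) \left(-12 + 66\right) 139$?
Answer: $923395$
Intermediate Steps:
$157 + \left(69 + 54\right) \left(-12 + 66\right) 139 = 157 + 123 \cdot 54 \cdot 139 = 157 + 6642 \cdot 139 = 157 + 923238 = 923395$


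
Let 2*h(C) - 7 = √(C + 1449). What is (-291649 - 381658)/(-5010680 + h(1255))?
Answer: 1346614/10021301 ≈ 0.13438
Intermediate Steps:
h(C) = 7/2 + √(1449 + C)/2 (h(C) = 7/2 + √(C + 1449)/2 = 7/2 + √(1449 + C)/2)
(-291649 - 381658)/(-5010680 + h(1255)) = (-291649 - 381658)/(-5010680 + (7/2 + √(1449 + 1255)/2)) = -673307/(-5010680 + (7/2 + √2704/2)) = -673307/(-5010680 + (7/2 + (½)*52)) = -673307/(-5010680 + (7/2 + 26)) = -673307/(-5010680 + 59/2) = -673307/(-10021301/2) = -673307*(-2/10021301) = 1346614/10021301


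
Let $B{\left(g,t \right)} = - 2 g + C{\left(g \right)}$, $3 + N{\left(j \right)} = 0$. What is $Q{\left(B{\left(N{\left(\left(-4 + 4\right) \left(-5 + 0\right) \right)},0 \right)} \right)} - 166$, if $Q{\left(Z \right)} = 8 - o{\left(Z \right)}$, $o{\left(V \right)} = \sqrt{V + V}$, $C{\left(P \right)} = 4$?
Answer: $-158 - 2 \sqrt{5} \approx -162.47$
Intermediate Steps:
$o{\left(V \right)} = \sqrt{2} \sqrt{V}$ ($o{\left(V \right)} = \sqrt{2 V} = \sqrt{2} \sqrt{V}$)
$N{\left(j \right)} = -3$ ($N{\left(j \right)} = -3 + 0 = -3$)
$B{\left(g,t \right)} = 4 - 2 g$ ($B{\left(g,t \right)} = - 2 g + 4 = 4 - 2 g$)
$Q{\left(Z \right)} = 8 - \sqrt{2} \sqrt{Z}$
$Q{\left(B{\left(N{\left(\left(-4 + 4\right) \left(-5 + 0\right) \right)},0 \right)} \right)} - 166 = \left(8 - \sqrt{2} \sqrt{4 - -6}\right) - 166 = \left(8 - \sqrt{2} \sqrt{4 + 6}\right) - 166 = \left(8 - \sqrt{2} \sqrt{10}\right) - 166 = \left(8 - 2 \sqrt{5}\right) - 166 = -158 - 2 \sqrt{5}$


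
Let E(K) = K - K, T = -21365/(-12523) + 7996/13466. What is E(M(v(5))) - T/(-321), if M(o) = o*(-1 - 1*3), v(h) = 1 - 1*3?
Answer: 193917499/27065872239 ≈ 0.0071646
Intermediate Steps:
v(h) = -2 (v(h) = 1 - 3 = -2)
M(o) = -4*o (M(o) = o*(-1 - 3) = o*(-4) = -4*o)
T = 193917499/84317359 (T = -21365*(-1/12523) + 7996*(1/13466) = 21365/12523 + 3998/6733 = 193917499/84317359 ≈ 2.2999)
E(K) = 0
E(M(v(5))) - T/(-321) = 0 - 193917499/(84317359*(-321)) = 0 - 193917499*(-1)/(84317359*321) = 0 - 1*(-193917499/27065872239) = 0 + 193917499/27065872239 = 193917499/27065872239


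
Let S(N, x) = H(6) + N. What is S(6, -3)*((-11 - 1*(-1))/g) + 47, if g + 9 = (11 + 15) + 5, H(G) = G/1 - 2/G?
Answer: 1376/33 ≈ 41.697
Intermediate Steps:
H(G) = G - 2/G (H(G) = G*1 - 2/G = G - 2/G)
g = 22 (g = -9 + ((11 + 15) + 5) = -9 + (26 + 5) = -9 + 31 = 22)
S(N, x) = 17/3 + N (S(N, x) = (6 - 2/6) + N = (6 - 2*⅙) + N = (6 - ⅓) + N = 17/3 + N)
S(6, -3)*((-11 - 1*(-1))/g) + 47 = (17/3 + 6)*((-11 - 1*(-1))/22) + 47 = 35*((-11 + 1)*(1/22))/3 + 47 = 35*(-10*1/22)/3 + 47 = (35/3)*(-5/11) + 47 = -175/33 + 47 = 1376/33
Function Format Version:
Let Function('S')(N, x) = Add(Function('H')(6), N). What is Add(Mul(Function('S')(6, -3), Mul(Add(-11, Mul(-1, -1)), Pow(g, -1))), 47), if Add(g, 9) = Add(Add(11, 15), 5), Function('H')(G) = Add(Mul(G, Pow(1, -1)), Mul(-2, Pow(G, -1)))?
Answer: Rational(1376, 33) ≈ 41.697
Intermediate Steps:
Function('H')(G) = Add(G, Mul(-2, Pow(G, -1))) (Function('H')(G) = Add(Mul(G, 1), Mul(-2, Pow(G, -1))) = Add(G, Mul(-2, Pow(G, -1))))
g = 22 (g = Add(-9, Add(Add(11, 15), 5)) = Add(-9, Add(26, 5)) = Add(-9, 31) = 22)
Function('S')(N, x) = Add(Rational(17, 3), N) (Function('S')(N, x) = Add(Add(6, Mul(-2, Pow(6, -1))), N) = Add(Add(6, Mul(-2, Rational(1, 6))), N) = Add(Add(6, Rational(-1, 3)), N) = Add(Rational(17, 3), N))
Add(Mul(Function('S')(6, -3), Mul(Add(-11, Mul(-1, -1)), Pow(g, -1))), 47) = Add(Mul(Add(Rational(17, 3), 6), Mul(Add(-11, Mul(-1, -1)), Pow(22, -1))), 47) = Add(Mul(Rational(35, 3), Mul(Add(-11, 1), Rational(1, 22))), 47) = Add(Mul(Rational(35, 3), Mul(-10, Rational(1, 22))), 47) = Add(Mul(Rational(35, 3), Rational(-5, 11)), 47) = Add(Rational(-175, 33), 47) = Rational(1376, 33)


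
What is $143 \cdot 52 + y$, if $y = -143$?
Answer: $7293$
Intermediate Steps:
$143 \cdot 52 + y = 143 \cdot 52 - 143 = 7436 - 143 = 7293$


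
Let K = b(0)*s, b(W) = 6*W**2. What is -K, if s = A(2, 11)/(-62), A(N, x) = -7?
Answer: 0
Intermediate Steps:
s = 7/62 (s = -7/(-62) = -7*(-1/62) = 7/62 ≈ 0.11290)
K = 0 (K = (6*0**2)*(7/62) = (6*0)*(7/62) = 0*(7/62) = 0)
-K = -1*0 = 0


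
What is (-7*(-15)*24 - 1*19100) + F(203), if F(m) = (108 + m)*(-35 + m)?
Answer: 35668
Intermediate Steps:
F(m) = (-35 + m)*(108 + m)
(-7*(-15)*24 - 1*19100) + F(203) = (-7*(-15)*24 - 1*19100) + (-3780 + 203² + 73*203) = (105*24 - 19100) + (-3780 + 41209 + 14819) = (2520 - 19100) + 52248 = -16580 + 52248 = 35668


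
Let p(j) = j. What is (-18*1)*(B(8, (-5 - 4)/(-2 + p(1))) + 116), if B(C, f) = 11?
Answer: -2286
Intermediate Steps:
(-18*1)*(B(8, (-5 - 4)/(-2 + p(1))) + 116) = (-18*1)*(11 + 116) = -18*127 = -2286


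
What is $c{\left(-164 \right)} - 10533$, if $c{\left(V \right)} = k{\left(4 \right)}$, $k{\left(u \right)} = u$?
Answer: $-10529$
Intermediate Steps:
$c{\left(V \right)} = 4$
$c{\left(-164 \right)} - 10533 = 4 - 10533 = -10529$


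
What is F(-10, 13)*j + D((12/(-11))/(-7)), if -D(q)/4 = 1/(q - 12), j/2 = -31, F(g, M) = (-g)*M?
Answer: -1837603/228 ≈ -8059.7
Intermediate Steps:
F(g, M) = -M*g
j = -62 (j = 2*(-31) = -62)
D(q) = -4/(-12 + q) (D(q) = -4/(q - 12) = -4/(-12 + q))
F(-10, 13)*j + D((12/(-11))/(-7)) = -1*13*(-10)*(-62) - 4/(-12 + (12/(-11))/(-7)) = 130*(-62) - 4/(-12 + (12*(-1/11))*(-⅐)) = -8060 - 4/(-12 - 12/11*(-⅐)) = -8060 - 4/(-12 + 12/77) = -8060 - 4/(-912/77) = -8060 - 4*(-77/912) = -8060 + 77/228 = -1837603/228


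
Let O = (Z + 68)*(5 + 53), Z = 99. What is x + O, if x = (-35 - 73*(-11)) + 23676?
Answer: 34130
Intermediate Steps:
x = 24444 (x = (-35 + 803) + 23676 = 768 + 23676 = 24444)
O = 9686 (O = (99 + 68)*(5 + 53) = 167*58 = 9686)
x + O = 24444 + 9686 = 34130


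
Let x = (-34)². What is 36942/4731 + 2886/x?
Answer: 9393103/911506 ≈ 10.305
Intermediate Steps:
x = 1156
36942/4731 + 2886/x = 36942/4731 + 2886/1156 = 36942*(1/4731) + 2886*(1/1156) = 12314/1577 + 1443/578 = 9393103/911506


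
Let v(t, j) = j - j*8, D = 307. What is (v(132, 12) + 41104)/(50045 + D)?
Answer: 10255/12588 ≈ 0.81466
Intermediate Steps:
v(t, j) = -7*j (v(t, j) = j - 8*j = -7*j)
(v(132, 12) + 41104)/(50045 + D) = (-7*12 + 41104)/(50045 + 307) = (-84 + 41104)/50352 = 41020*(1/50352) = 10255/12588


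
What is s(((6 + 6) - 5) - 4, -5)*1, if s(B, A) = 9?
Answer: 9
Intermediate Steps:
s(((6 + 6) - 5) - 4, -5)*1 = 9*1 = 9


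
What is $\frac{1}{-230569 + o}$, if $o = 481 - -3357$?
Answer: $- \frac{1}{226731} \approx -4.4105 \cdot 10^{-6}$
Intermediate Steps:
$o = 3838$ ($o = 481 + 3357 = 3838$)
$\frac{1}{-230569 + o} = \frac{1}{-230569 + 3838} = \frac{1}{-226731} = - \frac{1}{226731}$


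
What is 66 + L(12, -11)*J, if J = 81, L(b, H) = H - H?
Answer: 66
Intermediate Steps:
L(b, H) = 0
66 + L(12, -11)*J = 66 + 0*81 = 66 + 0 = 66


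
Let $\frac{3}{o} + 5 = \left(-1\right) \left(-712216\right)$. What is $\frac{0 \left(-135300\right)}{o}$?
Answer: $0$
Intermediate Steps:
$o = \frac{3}{712211}$ ($o = \frac{3}{-5 - -712216} = \frac{3}{-5 + 712216} = \frac{3}{712211} \approx 4.2122 \cdot 10^{-6}$)
$\frac{0 \left(-135300\right)}{o} = \frac{0 \left(-135300\right)}{\frac{3}{712211}} = 0 \cdot \frac{712211}{3} = 0$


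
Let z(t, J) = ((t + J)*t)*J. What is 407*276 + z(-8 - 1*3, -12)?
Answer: 109296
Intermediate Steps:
z(t, J) = J*t*(J + t) (z(t, J) = ((J + t)*t)*J = (t*(J + t))*J = J*t*(J + t))
407*276 + z(-8 - 1*3, -12) = 407*276 - 12*(-8 - 1*3)*(-12 + (-8 - 1*3)) = 112332 - 12*(-8 - 3)*(-12 + (-8 - 3)) = 112332 - 12*(-11)*(-12 - 11) = 112332 - 12*(-11)*(-23) = 112332 - 3036 = 109296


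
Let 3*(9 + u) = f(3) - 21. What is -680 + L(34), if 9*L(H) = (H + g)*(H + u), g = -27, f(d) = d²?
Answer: -1991/3 ≈ -663.67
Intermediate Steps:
u = -13 (u = -9 + (3² - 21)/3 = -9 + (9 - 21)/3 = -9 + (⅓)*(-12) = -9 - 4 = -13)
L(H) = (-27 + H)*(-13 + H)/9 (L(H) = ((H - 27)*(H - 13))/9 = ((-27 + H)*(-13 + H))/9 = (-27 + H)*(-13 + H)/9)
-680 + L(34) = -680 + (39 - 40/9*34 + (⅑)*34²) = -680 + (39 - 1360/9 + (⅑)*1156) = -680 + (39 - 1360/9 + 1156/9) = -680 + 49/3 = -1991/3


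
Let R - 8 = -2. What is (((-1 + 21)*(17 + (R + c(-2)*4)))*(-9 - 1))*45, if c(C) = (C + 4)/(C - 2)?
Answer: -189000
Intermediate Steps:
R = 6 (R = 8 - 2 = 6)
c(C) = (4 + C)/(-2 + C)
(((-1 + 21)*(17 + (R + c(-2)*4)))*(-9 - 1))*45 = (((-1 + 21)*(17 + (6 + ((4 - 2)/(-2 - 2))*4)))*(-9 - 1))*45 = ((20*(17 + (6 + (2/(-4))*4)))*(-10))*45 = ((20*(17 + (6 - 1/4*2*4)))*(-10))*45 = ((20*(17 + (6 - 1/2*4)))*(-10))*45 = ((20*(17 + (6 - 2)))*(-10))*45 = ((20*(17 + 4))*(-10))*45 = ((20*21)*(-10))*45 = (420*(-10))*45 = -4200*45 = -189000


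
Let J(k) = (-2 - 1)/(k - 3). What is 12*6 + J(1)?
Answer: 147/2 ≈ 73.500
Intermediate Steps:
J(k) = -3/(-3 + k)
12*6 + J(1) = 12*6 - 3/(-3 + 1) = 72 - 3/(-2) = 72 - 3*(-½) = 72 + 3/2 = 147/2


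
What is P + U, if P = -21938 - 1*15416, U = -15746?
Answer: -53100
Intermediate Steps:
P = -37354 (P = -21938 - 15416 = -37354)
P + U = -37354 - 15746 = -53100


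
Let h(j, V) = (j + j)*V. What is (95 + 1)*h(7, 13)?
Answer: 17472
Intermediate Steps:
h(j, V) = 2*V*j (h(j, V) = (2*j)*V = 2*V*j)
(95 + 1)*h(7, 13) = (95 + 1)*(2*13*7) = 96*182 = 17472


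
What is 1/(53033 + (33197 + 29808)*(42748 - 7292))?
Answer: 1/2233958313 ≈ 4.4764e-10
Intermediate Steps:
1/(53033 + (33197 + 29808)*(42748 - 7292)) = 1/(53033 + 63005*35456) = 1/(53033 + 2233905280) = 1/2233958313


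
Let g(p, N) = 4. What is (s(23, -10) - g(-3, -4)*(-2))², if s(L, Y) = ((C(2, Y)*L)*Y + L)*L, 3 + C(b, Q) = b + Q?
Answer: 3448860529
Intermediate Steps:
C(b, Q) = -3 + Q + b (C(b, Q) = -3 + (b + Q) = -3 + (Q + b) = -3 + Q + b)
s(L, Y) = L*(L + L*Y*(-1 + Y)) (s(L, Y) = (((-3 + Y + 2)*L)*Y + L)*L = (((-1 + Y)*L)*Y + L)*L = ((L*(-1 + Y))*Y + L)*L = (L*Y*(-1 + Y) + L)*L = (L + L*Y*(-1 + Y))*L = L*(L + L*Y*(-1 + Y)))
(s(23, -10) - g(-3, -4)*(-2))² = (23²*(1 - 10*(-1 - 10)) - 1*4*(-2))² = (529*(1 - 10*(-11)) - 4*(-2))² = (529*(1 + 110) + 8)² = (529*111 + 8)² = (58719 + 8)² = 58727² = 3448860529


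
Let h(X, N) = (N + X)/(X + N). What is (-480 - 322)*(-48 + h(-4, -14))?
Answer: 37694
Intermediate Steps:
h(X, N) = 1 (h(X, N) = (N + X)/(N + X) = 1)
(-480 - 322)*(-48 + h(-4, -14)) = (-480 - 322)*(-48 + 1) = -802*(-47) = 37694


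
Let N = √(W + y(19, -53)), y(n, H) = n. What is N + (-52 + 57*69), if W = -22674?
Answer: 3881 + I*√22655 ≈ 3881.0 + 150.52*I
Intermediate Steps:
N = I*√22655 (N = √(-22674 + 19) = √(-22655) = I*√22655 ≈ 150.52*I)
N + (-52 + 57*69) = I*√22655 + (-52 + 57*69) = I*√22655 + (-52 + 3933) = I*√22655 + 3881 = 3881 + I*√22655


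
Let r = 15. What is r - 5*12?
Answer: -45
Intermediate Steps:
r - 5*12 = 15 - 5*12 = 15 - 60 = -45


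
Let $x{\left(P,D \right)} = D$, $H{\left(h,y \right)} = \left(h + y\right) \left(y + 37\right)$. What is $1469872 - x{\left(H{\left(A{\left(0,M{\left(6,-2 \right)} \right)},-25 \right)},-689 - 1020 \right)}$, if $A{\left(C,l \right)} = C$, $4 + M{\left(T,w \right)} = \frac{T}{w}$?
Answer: $1471581$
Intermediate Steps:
$M{\left(T,w \right)} = -4 + \frac{T}{w}$
$H{\left(h,y \right)} = \left(37 + y\right) \left(h + y\right)$ ($H{\left(h,y \right)} = \left(h + y\right) \left(37 + y\right) = \left(37 + y\right) \left(h + y\right)$)
$1469872 - x{\left(H{\left(A{\left(0,M{\left(6,-2 \right)} \right)},-25 \right)},-689 - 1020 \right)} = 1469872 - \left(-689 - 1020\right) = 1469872 - -1709 = 1469872 + 1709 = 1471581$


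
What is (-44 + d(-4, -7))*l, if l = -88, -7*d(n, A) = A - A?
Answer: 3872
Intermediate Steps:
d(n, A) = 0 (d(n, A) = -(A - A)/7 = -⅐*0 = 0)
(-44 + d(-4, -7))*l = (-44 + 0)*(-88) = -44*(-88) = 3872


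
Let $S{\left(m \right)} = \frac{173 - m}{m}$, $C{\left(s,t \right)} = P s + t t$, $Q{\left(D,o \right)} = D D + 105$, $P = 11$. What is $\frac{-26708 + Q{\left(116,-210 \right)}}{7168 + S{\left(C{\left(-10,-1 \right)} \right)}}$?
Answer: $- \frac{1433023}{781030} \approx -1.8348$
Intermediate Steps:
$Q{\left(D,o \right)} = 105 + D^{2}$ ($Q{\left(D,o \right)} = D^{2} + 105 = 105 + D^{2}$)
$C{\left(s,t \right)} = t^{2} + 11 s$ ($C{\left(s,t \right)} = 11 s + t t = 11 s + t^{2} = t^{2} + 11 s$)
$S{\left(m \right)} = \frac{173 - m}{m}$
$\frac{-26708 + Q{\left(116,-210 \right)}}{7168 + S{\left(C{\left(-10,-1 \right)} \right)}} = \frac{-26708 + \left(105 + 116^{2}\right)}{7168 + \frac{173 - \left(\left(-1\right)^{2} + 11 \left(-10\right)\right)}{\left(-1\right)^{2} + 11 \left(-10\right)}} = \frac{-26708 + \left(105 + 13456\right)}{7168 + \frac{173 - \left(1 - 110\right)}{1 - 110}} = \frac{-26708 + 13561}{7168 + \frac{173 - -109}{-109}} = - \frac{13147}{7168 - \frac{173 + 109}{109}} = - \frac{13147}{7168 - \frac{282}{109}} = - \frac{13147}{\frac{781030}{109}} = \left(-13147\right) \frac{109}{781030} = - \frac{1433023}{781030}$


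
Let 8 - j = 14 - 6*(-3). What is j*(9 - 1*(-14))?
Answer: -552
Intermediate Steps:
j = -24 (j = 8 - (14 - 6*(-3)) = 8 - (14 + 18) = 8 - 1*32 = 8 - 32 = -24)
j*(9 - 1*(-14)) = -24*(9 - 1*(-14)) = -24*(9 + 14) = -24*23 = -552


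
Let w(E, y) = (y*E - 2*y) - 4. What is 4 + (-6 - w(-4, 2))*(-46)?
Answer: -456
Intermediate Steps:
w(E, y) = -4 - 2*y + E*y (w(E, y) = (E*y - 2*y) - 4 = (-2*y + E*y) - 4 = -4 - 2*y + E*y)
4 + (-6 - w(-4, 2))*(-46) = 4 + (-6 - (-4 - 2*2 - 4*2))*(-46) = 4 + (-6 - (-4 - 4 - 8))*(-46) = 4 + (-6 - 1*(-16))*(-46) = 4 + (-6 + 16)*(-46) = 4 + 10*(-46) = 4 - 460 = -456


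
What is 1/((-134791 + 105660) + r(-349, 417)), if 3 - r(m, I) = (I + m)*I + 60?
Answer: -1/57544 ≈ -1.7378e-5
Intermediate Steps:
r(m, I) = -57 - I*(I + m) (r(m, I) = 3 - ((I + m)*I + 60) = 3 - (I*(I + m) + 60) = 3 - (60 + I*(I + m)) = 3 + (-60 - I*(I + m)) = -57 - I*(I + m))
1/((-134791 + 105660) + r(-349, 417)) = 1/((-134791 + 105660) + (-57 - 1*417**2 - 1*417*(-349))) = 1/(-29131 + (-57 - 1*173889 + 145533)) = 1/(-29131 + (-57 - 173889 + 145533)) = 1/(-29131 - 28413) = 1/(-57544) = -1/57544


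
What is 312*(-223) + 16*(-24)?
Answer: -69960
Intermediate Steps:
312*(-223) + 16*(-24) = -69576 - 384 = -69960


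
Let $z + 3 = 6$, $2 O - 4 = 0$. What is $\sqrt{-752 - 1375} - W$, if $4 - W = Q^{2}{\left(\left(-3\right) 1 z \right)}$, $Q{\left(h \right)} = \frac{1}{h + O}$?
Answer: $- \frac{195}{49} + i \sqrt{2127} \approx -3.9796 + 46.119 i$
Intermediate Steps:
$O = 2$ ($O = 2 + \frac{1}{2} \cdot 0 = 2 + 0 = 2$)
$z = 3$ ($z = -3 + 6 = 3$)
$Q{\left(h \right)} = \frac{1}{2 + h}$ ($Q{\left(h \right)} = \frac{1}{h + 2} = \frac{1}{2 + h}$)
$W = \frac{195}{49}$ ($W = 4 - \left(\frac{1}{2 + \left(-3\right) 1 \cdot 3}\right)^{2} = 4 - \left(\frac{1}{2 - 9}\right)^{2} = 4 - \left(\frac{1}{-7}\right)^{2} = 4 - \left(- \frac{1}{7}\right)^{2} = 4 - \frac{1}{49} = \frac{195}{49} \approx 3.9796$)
$\sqrt{-752 - 1375} - W = \sqrt{-752 - 1375} - \frac{195}{49} = \sqrt{-2127} - \frac{195}{49} = i \sqrt{2127} - \frac{195}{49} = - \frac{195}{49} + i \sqrt{2127}$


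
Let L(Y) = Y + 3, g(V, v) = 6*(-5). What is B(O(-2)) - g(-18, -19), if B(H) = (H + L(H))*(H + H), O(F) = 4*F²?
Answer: 1150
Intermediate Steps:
g(V, v) = -30
L(Y) = 3 + Y
B(H) = 2*H*(3 + 2*H) (B(H) = (H + (3 + H))*(H + H) = (3 + 2*H)*(2*H) = 2*H*(3 + 2*H))
B(O(-2)) - g(-18, -19) = 2*(4*(-2)²)*(3 + 2*(4*(-2)²)) - 1*(-30) = 2*(4*4)*(3 + 2*(4*4)) + 30 = 2*16*(3 + 2*16) + 30 = 2*16*(3 + 32) + 30 = 2*16*35 + 30 = 1120 + 30 = 1150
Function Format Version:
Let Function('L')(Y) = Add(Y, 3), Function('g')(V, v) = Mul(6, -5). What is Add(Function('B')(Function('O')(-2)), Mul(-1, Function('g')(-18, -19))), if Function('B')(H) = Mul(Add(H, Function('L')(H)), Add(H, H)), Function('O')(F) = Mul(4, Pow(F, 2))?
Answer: 1150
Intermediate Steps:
Function('g')(V, v) = -30
Function('L')(Y) = Add(3, Y)
Function('B')(H) = Mul(2, H, Add(3, Mul(2, H))) (Function('B')(H) = Mul(Add(H, Add(3, H)), Add(H, H)) = Mul(Add(3, Mul(2, H)), Mul(2, H)) = Mul(2, H, Add(3, Mul(2, H))))
Add(Function('B')(Function('O')(-2)), Mul(-1, Function('g')(-18, -19))) = Add(Mul(2, Mul(4, Pow(-2, 2)), Add(3, Mul(2, Mul(4, Pow(-2, 2))))), Mul(-1, -30)) = Add(Mul(2, Mul(4, 4), Add(3, Mul(2, Mul(4, 4)))), 30) = Add(Mul(2, 16, Add(3, Mul(2, 16))), 30) = Add(Mul(2, 16, Add(3, 32)), 30) = Add(Mul(2, 16, 35), 30) = Add(1120, 30) = 1150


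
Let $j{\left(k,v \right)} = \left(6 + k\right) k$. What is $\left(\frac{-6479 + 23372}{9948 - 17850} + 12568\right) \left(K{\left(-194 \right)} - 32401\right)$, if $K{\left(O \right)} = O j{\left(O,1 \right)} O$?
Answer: $\frac{15143964953495157}{878} \approx 1.7248 \cdot 10^{13}$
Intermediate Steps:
$j{\left(k,v \right)} = k \left(6 + k\right)$
$K{\left(O \right)} = O^{3} \left(6 + O\right)$ ($K{\left(O \right)} = O O \left(6 + O\right) O = O^{2} \left(6 + O\right) O = O^{3} \left(6 + O\right)$)
$\left(\frac{-6479 + 23372}{9948 - 17850} + 12568\right) \left(K{\left(-194 \right)} - 32401\right) = \left(\frac{-6479 + 23372}{9948 - 17850} + 12568\right) \left(\left(-194\right)^{3} \left(6 - 194\right) - 32401\right) = \left(\frac{16893}{-7902} + 12568\right) \left(\left(-7301384\right) \left(-188\right) - 32401\right) = \left(16893 \left(- \frac{1}{7902}\right) + 12568\right) \left(1372660192 - 32401\right) = \left(- \frac{1877}{878} + 12568\right) 1372627791 = \frac{11032827}{878} \cdot 1372627791 = \frac{15143964953495157}{878}$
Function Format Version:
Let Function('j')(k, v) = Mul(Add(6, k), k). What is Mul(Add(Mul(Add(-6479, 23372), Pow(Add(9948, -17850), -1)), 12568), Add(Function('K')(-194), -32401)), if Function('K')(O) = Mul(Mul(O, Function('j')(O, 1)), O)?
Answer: Rational(15143964953495157, 878) ≈ 1.7248e+13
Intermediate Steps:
Function('j')(k, v) = Mul(k, Add(6, k))
Function('K')(O) = Mul(Pow(O, 3), Add(6, O)) (Function('K')(O) = Mul(Mul(O, Mul(O, Add(6, O))), O) = Mul(Mul(Pow(O, 2), Add(6, O)), O) = Mul(Pow(O, 3), Add(6, O)))
Mul(Add(Mul(Add(-6479, 23372), Pow(Add(9948, -17850), -1)), 12568), Add(Function('K')(-194), -32401)) = Mul(Add(Mul(Add(-6479, 23372), Pow(Add(9948, -17850), -1)), 12568), Add(Mul(Pow(-194, 3), Add(6, -194)), -32401)) = Mul(Add(Mul(16893, Pow(-7902, -1)), 12568), Add(Mul(-7301384, -188), -32401)) = Mul(Add(Mul(16893, Rational(-1, 7902)), 12568), Add(1372660192, -32401)) = Mul(Add(Rational(-1877, 878), 12568), 1372627791) = Mul(Rational(11032827, 878), 1372627791) = Rational(15143964953495157, 878)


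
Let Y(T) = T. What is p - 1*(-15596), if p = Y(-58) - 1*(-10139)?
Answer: 25677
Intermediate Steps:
p = 10081 (p = -58 - 1*(-10139) = -58 + 10139 = 10081)
p - 1*(-15596) = 10081 - 1*(-15596) = 10081 + 15596 = 25677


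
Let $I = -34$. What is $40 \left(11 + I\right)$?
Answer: $-920$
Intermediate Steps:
$40 \left(11 + I\right) = 40 \left(11 - 34\right) = 40 \left(-23\right) = -920$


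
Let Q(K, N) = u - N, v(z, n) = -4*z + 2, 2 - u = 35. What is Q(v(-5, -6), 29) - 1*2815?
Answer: -2877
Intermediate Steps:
u = -33 (u = 2 - 1*35 = 2 - 35 = -33)
v(z, n) = 2 - 4*z
Q(K, N) = -33 - N
Q(v(-5, -6), 29) - 1*2815 = (-33 - 1*29) - 1*2815 = (-33 - 29) - 2815 = -62 - 2815 = -2877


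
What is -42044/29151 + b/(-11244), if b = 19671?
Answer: -348724019/109257948 ≈ -3.1917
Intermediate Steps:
-42044/29151 + b/(-11244) = -42044/29151 + 19671/(-11244) = -42044*1/29151 + 19671*(-1/11244) = -42044/29151 - 6557/3748 = -348724019/109257948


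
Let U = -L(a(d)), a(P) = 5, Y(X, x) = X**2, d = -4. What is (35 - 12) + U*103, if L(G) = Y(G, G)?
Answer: -2552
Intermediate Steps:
L(G) = G**2
U = -25 (U = -1*5**2 = -1*25 = -25)
(35 - 12) + U*103 = (35 - 12) - 25*103 = 23 - 2575 = -2552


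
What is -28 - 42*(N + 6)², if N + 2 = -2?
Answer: -196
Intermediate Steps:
N = -4 (N = -2 - 2 = -4)
-28 - 42*(N + 6)² = -28 - 42*(-4 + 6)² = -28 - 42*2² = -28 - 42*4 = -28 - 168 = -196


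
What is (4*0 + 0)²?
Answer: 0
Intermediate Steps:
(4*0 + 0)² = (0 + 0)² = 0² = 0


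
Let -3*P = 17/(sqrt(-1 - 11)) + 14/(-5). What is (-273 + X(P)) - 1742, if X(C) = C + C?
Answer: -30197/15 + 17*I*sqrt(3)/9 ≈ -2013.1 + 3.2717*I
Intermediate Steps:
P = 14/15 + 17*I*sqrt(3)/18 (P = -(17/(sqrt(-1 - 11)) + 14/(-5))/3 = -(17/(sqrt(-12)) + 14*(-1/5))/3 = -(17/((2*I*sqrt(3))) - 14/5)/3 = -(17*(-I*sqrt(3)/6) - 14/5)/3 = -(-17*I*sqrt(3)/6 - 14/5)/3 = -(-14/5 - 17*I*sqrt(3)/6)/3 = 14/15 + 17*I*sqrt(3)/18 ≈ 0.93333 + 1.6358*I)
X(C) = 2*C
(-273 + X(P)) - 1742 = (-273 + 2*(14/15 + 17*I*sqrt(3)/18)) - 1742 = (-273 + (28/15 + 17*I*sqrt(3)/9)) - 1742 = (-4067/15 + 17*I*sqrt(3)/9) - 1742 = -30197/15 + 17*I*sqrt(3)/9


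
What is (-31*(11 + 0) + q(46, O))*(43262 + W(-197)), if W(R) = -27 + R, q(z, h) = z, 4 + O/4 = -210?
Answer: -12696210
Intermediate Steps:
O = -856 (O = -16 + 4*(-210) = -16 - 840 = -856)
(-31*(11 + 0) + q(46, O))*(43262 + W(-197)) = (-31*(11 + 0) + 46)*(43262 + (-27 - 197)) = (-31*11 + 46)*(43262 - 224) = (-341 + 46)*43038 = -295*43038 = -12696210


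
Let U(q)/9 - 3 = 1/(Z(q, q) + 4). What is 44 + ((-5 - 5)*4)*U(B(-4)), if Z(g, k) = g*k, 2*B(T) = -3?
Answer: -5468/5 ≈ -1093.6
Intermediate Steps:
B(T) = -3/2 (B(T) = (½)*(-3) = -3/2)
U(q) = 27 + 9/(4 + q²) (U(q) = 27 + 9/(q*q + 4) = 27 + 9/(q² + 4) = 27 + 9/(4 + q²))
44 + ((-5 - 5)*4)*U(B(-4)) = 44 + ((-5 - 5)*4)*(9*(13 + 3*(-3/2)²)/(4 + (-3/2)²)) = 44 + (-10*4)*(9*(13 + 3*(9/4))/(4 + 9/4)) = 44 - 360*(13 + 27/4)/25/4 = 44 - 360*4*79/(25*4) = 44 - 40*711/25 = 44 - 5688/5 = -5468/5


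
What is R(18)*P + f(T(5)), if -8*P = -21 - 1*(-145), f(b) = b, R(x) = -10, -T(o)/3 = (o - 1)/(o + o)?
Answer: 769/5 ≈ 153.80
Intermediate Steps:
T(o) = -3*(-1 + o)/(2*o) (T(o) = -3*(o - 1)/(o + o) = -3*(-1 + o)/(2*o))
P = -31/2 (P = -(-21 - 1*(-145))/8 = -(-21 + 145)/8 = -⅛*124 = -31/2 ≈ -15.500)
R(18)*P + f(T(5)) = -10*(-31/2) + (3/2)*(1 - 1*5)/5 = 155 + (3/2)*(⅕)*(1 - 5) = 155 + (3/2)*(⅕)*(-4) = 155 - 6/5 = 769/5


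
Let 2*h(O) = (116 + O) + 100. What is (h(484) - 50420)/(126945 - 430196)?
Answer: 50070/303251 ≈ 0.16511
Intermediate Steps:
h(O) = 108 + O/2 (h(O) = ((116 + O) + 100)/2 = (216 + O)/2 = 108 + O/2)
(h(484) - 50420)/(126945 - 430196) = ((108 + (½)*484) - 50420)/(126945 - 430196) = ((108 + 242) - 50420)/(-303251) = (350 - 50420)*(-1/303251) = -50070*(-1/303251) = 50070/303251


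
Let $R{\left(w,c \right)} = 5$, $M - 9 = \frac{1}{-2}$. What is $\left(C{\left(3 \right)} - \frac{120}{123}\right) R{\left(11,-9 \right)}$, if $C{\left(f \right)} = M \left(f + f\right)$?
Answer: $\frac{10255}{41} \approx 250.12$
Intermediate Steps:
$M = \frac{17}{2}$ ($M = 9 + \frac{1}{-2} = 9 - \frac{1}{2} = \frac{17}{2} \approx 8.5$)
$C{\left(f \right)} = 17 f$ ($C{\left(f \right)} = \frac{17 \left(f + f\right)}{2} = \frac{17 \cdot 2 f}{2} = 17 f$)
$\left(C{\left(3 \right)} - \frac{120}{123}\right) R{\left(11,-9 \right)} = \left(17 \cdot 3 - \frac{120}{123}\right) 5 = \left(51 - \frac{40}{41}\right) 5 = \frac{2051}{41} \cdot 5 = \frac{10255}{41}$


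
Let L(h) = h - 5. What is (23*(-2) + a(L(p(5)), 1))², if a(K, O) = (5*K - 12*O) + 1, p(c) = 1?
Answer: 5929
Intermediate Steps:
L(h) = -5 + h
a(K, O) = 1 - 12*O + 5*K (a(K, O) = (-12*O + 5*K) + 1 = 1 - 12*O + 5*K)
(23*(-2) + a(L(p(5)), 1))² = (23*(-2) + (1 - 12*1 + 5*(-5 + 1)))² = (-46 + (1 - 12 + 5*(-4)))² = (-46 + (1 - 12 - 20))² = (-46 - 31)² = (-77)² = 5929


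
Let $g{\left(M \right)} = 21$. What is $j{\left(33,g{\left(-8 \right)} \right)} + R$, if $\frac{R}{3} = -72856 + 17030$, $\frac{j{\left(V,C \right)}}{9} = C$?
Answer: $-167289$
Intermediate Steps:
$j{\left(V,C \right)} = 9 C$
$R = -167478$ ($R = 3 \left(-72856 + 17030\right) = 3 \left(-55826\right) = -167478$)
$j{\left(33,g{\left(-8 \right)} \right)} + R = 9 \cdot 21 - 167478 = 189 - 167478 = -167289$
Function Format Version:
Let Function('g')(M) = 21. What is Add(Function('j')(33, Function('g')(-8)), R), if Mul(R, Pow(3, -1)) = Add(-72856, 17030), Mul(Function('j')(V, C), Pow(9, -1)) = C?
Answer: -167289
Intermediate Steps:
Function('j')(V, C) = Mul(9, C)
R = -167478 (R = Mul(3, Add(-72856, 17030)) = Mul(3, -55826) = -167478)
Add(Function('j')(33, Function('g')(-8)), R) = Add(Mul(9, 21), -167478) = Add(189, -167478) = -167289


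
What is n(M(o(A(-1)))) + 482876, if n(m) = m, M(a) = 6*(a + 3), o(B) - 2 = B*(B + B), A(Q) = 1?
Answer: 482918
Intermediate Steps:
o(B) = 2 + 2*B**2 (o(B) = 2 + B*(B + B) = 2 + B*(2*B) = 2 + 2*B**2)
M(a) = 18 + 6*a (M(a) = 6*(3 + a) = 18 + 6*a)
n(M(o(A(-1)))) + 482876 = (18 + 6*(2 + 2*1**2)) + 482876 = (18 + 6*(2 + 2*1)) + 482876 = (18 + 6*(2 + 2)) + 482876 = (18 + 6*4) + 482876 = (18 + 24) + 482876 = 42 + 482876 = 482918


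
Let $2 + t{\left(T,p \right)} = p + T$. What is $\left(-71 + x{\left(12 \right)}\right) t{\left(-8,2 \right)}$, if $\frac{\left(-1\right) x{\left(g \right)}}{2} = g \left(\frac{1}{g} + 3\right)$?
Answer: $1160$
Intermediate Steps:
$t{\left(T,p \right)} = -2 + T + p$ ($t{\left(T,p \right)} = -2 + \left(p + T\right) = -2 + \left(T + p\right) = -2 + T + p$)
$x{\left(g \right)} = - 2 g \left(3 + \frac{1}{g}\right)$ ($x{\left(g \right)} = - 2 g \left(\frac{1}{g} + 3\right) = - 2 g \left(3 + \frac{1}{g}\right)$)
$\left(-71 + x{\left(12 \right)}\right) t{\left(-8,2 \right)} = \left(-71 - 74\right) \left(-2 - 8 + 2\right) = \left(-71 - 74\right) \left(-8\right) = \left(-145\right) \left(-8\right) = 1160$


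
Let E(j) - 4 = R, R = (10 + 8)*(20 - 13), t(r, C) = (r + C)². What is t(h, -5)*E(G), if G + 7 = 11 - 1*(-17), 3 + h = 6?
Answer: 520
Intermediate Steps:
h = 3 (h = -3 + 6 = 3)
t(r, C) = (C + r)²
R = 126 (R = 18*7 = 126)
G = 21 (G = -7 + (11 - 1*(-17)) = -7 + (11 + 17) = -7 + 28 = 21)
E(j) = 130 (E(j) = 4 + 126 = 130)
t(h, -5)*E(G) = (-5 + 3)²*130 = (-2)²*130 = 4*130 = 520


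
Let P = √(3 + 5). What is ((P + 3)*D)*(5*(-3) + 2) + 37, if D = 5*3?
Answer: -548 - 390*√2 ≈ -1099.5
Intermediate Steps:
D = 15
P = 2*√2 (P = √8 = 2*√2 ≈ 2.8284)
((P + 3)*D)*(5*(-3) + 2) + 37 = ((2*√2 + 3)*15)*(5*(-3) + 2) + 37 = ((3 + 2*√2)*15)*(-15 + 2) + 37 = (45 + 30*√2)*(-13) + 37 = (-585 - 390*√2) + 37 = -548 - 390*√2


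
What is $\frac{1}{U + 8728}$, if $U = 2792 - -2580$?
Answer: $\frac{1}{14100} \approx 7.0922 \cdot 10^{-5}$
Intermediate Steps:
$U = 5372$ ($U = 2792 + 2580 = 5372$)
$\frac{1}{U + 8728} = \frac{1}{5372 + 8728} = \frac{1}{14100}$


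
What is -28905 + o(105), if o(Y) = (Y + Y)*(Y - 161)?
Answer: -40665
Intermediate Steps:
o(Y) = 2*Y*(-161 + Y) (o(Y) = (2*Y)*(-161 + Y) = 2*Y*(-161 + Y))
-28905 + o(105) = -28905 + 2*105*(-161 + 105) = -28905 + 2*105*(-56) = -28905 - 11760 = -40665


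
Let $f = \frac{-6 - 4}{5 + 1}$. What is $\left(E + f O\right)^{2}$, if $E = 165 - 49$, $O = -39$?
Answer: $32761$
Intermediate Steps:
$f = - \frac{5}{3}$ ($f = - \frac{10}{6} = \left(-10\right) \frac{1}{6} = - \frac{5}{3} \approx -1.6667$)
$E = 116$ ($E = 165 - 49 = 116$)
$\left(E + f O\right)^{2} = \left(116 - -65\right)^{2} = \left(116 + 65\right)^{2} = 181^{2} = 32761$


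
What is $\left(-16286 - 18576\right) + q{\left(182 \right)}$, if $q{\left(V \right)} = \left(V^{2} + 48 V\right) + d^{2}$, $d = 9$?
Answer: $7079$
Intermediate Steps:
$q{\left(V \right)} = 81 + V^{2} + 48 V$ ($q{\left(V \right)} = \left(V^{2} + 48 V\right) + 9^{2} = \left(V^{2} + 48 V\right) + 81 = 81 + V^{2} + 48 V$)
$\left(-16286 - 18576\right) + q{\left(182 \right)} = \left(-16286 - 18576\right) + \left(81 + 182^{2} + 48 \cdot 182\right) = -34862 + \left(81 + 33124 + 8736\right) = -34862 + 41941 = 7079$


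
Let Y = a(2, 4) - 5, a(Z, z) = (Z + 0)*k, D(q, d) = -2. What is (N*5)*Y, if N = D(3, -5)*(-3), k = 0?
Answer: -150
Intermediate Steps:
a(Z, z) = 0 (a(Z, z) = (Z + 0)*0 = Z*0 = 0)
N = 6 (N = -2*(-3) = 6)
Y = -5 (Y = 0 - 5 = -5)
(N*5)*Y = (6*5)*(-5) = 30*(-5) = -150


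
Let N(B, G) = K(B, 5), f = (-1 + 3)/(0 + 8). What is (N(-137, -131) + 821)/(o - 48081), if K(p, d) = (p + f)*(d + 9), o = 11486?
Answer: 2187/73190 ≈ 0.029881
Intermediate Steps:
f = ¼ (f = 2/8 = 2*(⅛) = ¼ ≈ 0.25000)
K(p, d) = (9 + d)*(¼ + p) (K(p, d) = (p + ¼)*(d + 9) = (¼ + p)*(9 + d) = (9 + d)*(¼ + p))
N(B, G) = 7/2 + 14*B (N(B, G) = 9/4 + 9*B + (¼)*5 + 5*B = 9/4 + 9*B + 5/4 + 5*B = 7/2 + 14*B)
(N(-137, -131) + 821)/(o - 48081) = ((7/2 + 14*(-137)) + 821)/(11486 - 48081) = ((7/2 - 1918) + 821)/(-36595) = (-3829/2 + 821)*(-1/36595) = -2187/2*(-1/36595) = 2187/73190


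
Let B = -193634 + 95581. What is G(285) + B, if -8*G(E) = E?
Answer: -784709/8 ≈ -98089.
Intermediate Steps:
B = -98053
G(E) = -E/8
G(285) + B = -⅛*285 - 98053 = -285/8 - 98053 = -784709/8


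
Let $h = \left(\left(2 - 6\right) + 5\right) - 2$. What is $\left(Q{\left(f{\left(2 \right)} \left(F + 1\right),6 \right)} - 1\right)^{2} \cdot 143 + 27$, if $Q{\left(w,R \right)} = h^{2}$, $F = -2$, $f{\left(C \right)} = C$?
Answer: $27$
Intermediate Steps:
$h = -1$ ($h = \left(\left(2 - 6\right) + 5\right) - 2 = \left(-4 + 5\right) - 2 = 1 - 2 = -1$)
$Q{\left(w,R \right)} = 1$ ($Q{\left(w,R \right)} = \left(-1\right)^{2} = 1$)
$\left(Q{\left(f{\left(2 \right)} \left(F + 1\right),6 \right)} - 1\right)^{2} \cdot 143 + 27 = \left(1 - 1\right)^{2} \cdot 143 + 27 = 0^{2} \cdot 143 + 27 = 0 \cdot 143 + 27 = 0 + 27 = 27$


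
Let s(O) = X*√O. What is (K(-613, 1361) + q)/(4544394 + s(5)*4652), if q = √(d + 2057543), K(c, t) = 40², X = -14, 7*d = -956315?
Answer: 1817757600/5157577136329 + 20934*√5810210/5157577136329 + 20449773*√1162042/72206079908606 + 26051200*√5/5157577136329 ≈ 0.00067882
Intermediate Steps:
d = -956315/7 (d = (⅐)*(-956315) = -956315/7 ≈ -1.3662e+5)
K(c, t) = 1600
s(O) = -14*√O
q = 9*√1162042/7 (q = √(-956315/7 + 2057543) = √(13446486/7) = 9*√1162042/7 ≈ 1386.0)
(K(-613, 1361) + q)/(4544394 + s(5)*4652) = (1600 + 9*√1162042/7)/(4544394 - 14*√5*4652) = (1600 + 9*√1162042/7)/(4544394 - 65128*√5)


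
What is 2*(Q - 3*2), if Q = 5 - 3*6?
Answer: -38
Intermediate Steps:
Q = -13 (Q = 5 - 1*18 = 5 - 18 = -13)
2*(Q - 3*2) = 2*(-13 - 3*2) = 2*(-13 - 6) = 2*(-19) = -38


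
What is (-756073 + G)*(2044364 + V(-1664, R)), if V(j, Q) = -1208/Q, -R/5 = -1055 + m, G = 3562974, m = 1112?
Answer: 1635426687186148/285 ≈ 5.7383e+12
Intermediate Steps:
R = -285 (R = -5*(-1055 + 1112) = -5*57 = -285)
(-756073 + G)*(2044364 + V(-1664, R)) = (-756073 + 3562974)*(2044364 - 1208/(-285)) = 2806901*(2044364 - 1208*(-1/285)) = 2806901*(2044364 + 1208/285) = 2806901*(582644948/285) = 1635426687186148/285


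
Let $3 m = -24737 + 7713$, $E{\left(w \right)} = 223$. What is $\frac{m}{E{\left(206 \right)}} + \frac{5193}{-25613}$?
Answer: $- \frac{439509829}{17135097} \approx -25.65$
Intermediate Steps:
$m = - \frac{17024}{3}$ ($m = \frac{-24737 + 7713}{3} = \frac{1}{3} \left(-17024\right) = - \frac{17024}{3} \approx -5674.7$)
$\frac{m}{E{\left(206 \right)}} + \frac{5193}{-25613} = - \frac{17024}{3 \cdot 223} + \frac{5193}{-25613} = \left(- \frac{17024}{3}\right) \frac{1}{223} + 5193 \left(- \frac{1}{25613}\right) = - \frac{17024}{669} - \frac{5193}{25613} = - \frac{439509829}{17135097}$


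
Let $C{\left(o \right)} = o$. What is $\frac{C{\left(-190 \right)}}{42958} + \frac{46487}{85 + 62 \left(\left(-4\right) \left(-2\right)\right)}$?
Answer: $\frac{142634154}{1782757} \approx 80.008$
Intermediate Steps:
$\frac{C{\left(-190 \right)}}{42958} + \frac{46487}{85 + 62 \left(\left(-4\right) \left(-2\right)\right)} = - \frac{190}{42958} + \frac{46487}{85 + 62 \left(\left(-4\right) \left(-2\right)\right)} = \left(-190\right) \frac{1}{42958} + \frac{46487}{85 + 62 \cdot 8} = - \frac{95}{21479} + \frac{46487}{85 + 496} = - \frac{95}{21479} + \frac{46487}{581} = - \frac{95}{21479} + 46487 \cdot \frac{1}{581} = - \frac{95}{21479} + \frac{6641}{83} = \frac{142634154}{1782757}$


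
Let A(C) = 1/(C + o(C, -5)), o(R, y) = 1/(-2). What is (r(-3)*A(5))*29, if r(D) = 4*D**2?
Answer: 232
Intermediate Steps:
o(R, y) = -1/2
A(C) = 1/(-1/2 + C) (A(C) = 1/(C - 1/2) = 1/(-1/2 + C))
(r(-3)*A(5))*29 = ((4*(-3)**2)*(2/(-1 + 2*5)))*29 = ((4*9)*(2/(-1 + 10)))*29 = (36*(2/9))*29 = 8*29 = 232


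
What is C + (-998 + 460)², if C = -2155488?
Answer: -1866044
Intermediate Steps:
C + (-998 + 460)² = -2155488 + (-998 + 460)² = -2155488 + (-538)² = -2155488 + 289444 = -1866044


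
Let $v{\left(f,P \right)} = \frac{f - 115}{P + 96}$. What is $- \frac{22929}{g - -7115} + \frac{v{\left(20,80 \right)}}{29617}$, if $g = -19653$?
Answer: $\frac{59759165429}{32677739248} \approx 1.8287$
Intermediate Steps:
$v{\left(f,P \right)} = \frac{-115 + f}{96 + P}$
$- \frac{22929}{g - -7115} + \frac{v{\left(20,80 \right)}}{29617} = - \frac{22929}{-19653 - -7115} + \frac{\frac{1}{96 + 80} \left(-115 + 20\right)}{29617} = - \frac{22929}{-19653 + 7115} + \frac{1}{176} \left(-95\right) \frac{1}{29617} = - \frac{22929}{-12538} + \frac{1}{176} \left(-95\right) \frac{1}{29617} = \left(-22929\right) \left(- \frac{1}{12538}\right) - \frac{95}{5212592} = \frac{22929}{12538} - \frac{95}{5212592} = \frac{59759165429}{32677739248}$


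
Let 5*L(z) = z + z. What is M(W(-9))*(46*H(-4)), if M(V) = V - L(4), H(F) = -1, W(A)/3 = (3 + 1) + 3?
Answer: -4462/5 ≈ -892.40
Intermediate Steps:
L(z) = 2*z/5 (L(z) = (z + z)/5 = (2*z)/5 = 2*z/5)
W(A) = 21 (W(A) = 3*((3 + 1) + 3) = 3*(4 + 3) = 3*7 = 21)
M(V) = -8/5 + V (M(V) = V - 2*4/5 = V - 1*8/5 = V - 8/5 = -8/5 + V)
M(W(-9))*(46*H(-4)) = (-8/5 + 21)*(46*(-1)) = (97/5)*(-46) = -4462/5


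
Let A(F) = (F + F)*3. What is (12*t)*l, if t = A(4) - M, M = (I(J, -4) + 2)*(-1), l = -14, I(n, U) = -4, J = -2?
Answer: -3696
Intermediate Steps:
A(F) = 6*F (A(F) = (2*F)*3 = 6*F)
M = 2 (M = (-4 + 2)*(-1) = -2*(-1) = 2)
t = 22 (t = 6*4 - 1*2 = 24 - 2 = 22)
(12*t)*l = (12*22)*(-14) = 264*(-14) = -3696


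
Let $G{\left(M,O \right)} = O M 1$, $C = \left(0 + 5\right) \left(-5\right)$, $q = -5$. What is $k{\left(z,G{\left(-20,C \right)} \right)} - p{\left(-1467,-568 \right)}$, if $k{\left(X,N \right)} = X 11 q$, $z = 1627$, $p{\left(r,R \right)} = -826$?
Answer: $-88659$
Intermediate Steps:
$C = -25$ ($C = 5 \left(-5\right) = -25$)
$G{\left(M,O \right)} = M O$ ($G{\left(M,O \right)} = M O 1 = M O$)
$k{\left(X,N \right)} = - 55 X$ ($k{\left(X,N \right)} = X 11 \left(-5\right) = 11 X \left(-5\right) = - 55 X$)
$k{\left(z,G{\left(-20,C \right)} \right)} - p{\left(-1467,-568 \right)} = \left(-55\right) 1627 - -826 = -89485 + 826 = -88659$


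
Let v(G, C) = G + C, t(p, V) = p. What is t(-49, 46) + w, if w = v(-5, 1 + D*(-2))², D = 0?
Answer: -33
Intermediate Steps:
v(G, C) = C + G
w = 16 (w = ((1 + 0*(-2)) - 5)² = ((1 + 0) - 5)² = (1 - 5)² = (-4)² = 16)
t(-49, 46) + w = -49 + 16 = -33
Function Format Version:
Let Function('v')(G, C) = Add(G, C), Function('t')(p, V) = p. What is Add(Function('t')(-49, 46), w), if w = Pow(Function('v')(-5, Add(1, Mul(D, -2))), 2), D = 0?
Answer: -33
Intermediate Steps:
Function('v')(G, C) = Add(C, G)
w = 16 (w = Pow(Add(Add(1, Mul(0, -2)), -5), 2) = Pow(Add(Add(1, 0), -5), 2) = Pow(Add(1, -5), 2) = Pow(-4, 2) = 16)
Add(Function('t')(-49, 46), w) = Add(-49, 16) = -33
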